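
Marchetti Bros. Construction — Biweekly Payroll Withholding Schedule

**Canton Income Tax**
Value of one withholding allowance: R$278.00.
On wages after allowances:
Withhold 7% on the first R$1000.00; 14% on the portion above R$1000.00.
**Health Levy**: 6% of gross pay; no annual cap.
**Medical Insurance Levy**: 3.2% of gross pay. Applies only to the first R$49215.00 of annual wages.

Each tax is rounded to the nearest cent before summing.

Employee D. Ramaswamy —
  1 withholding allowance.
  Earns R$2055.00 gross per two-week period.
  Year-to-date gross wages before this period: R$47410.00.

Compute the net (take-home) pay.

Canton Income Tax: taxable = R$2055.00 − 1×R$278.00 = R$1777.00
  R$70.00 + 14% × (R$1777.00 − R$1000.00) = R$70.00 + 14% × R$777.00 = R$178.78
Health Levy: 6% × R$2055.00 = R$123.30
Medical Insurance Levy: cap R$49215.00 − YTD R$47410.00 = R$1805.00 subject; 3.2% × R$1805.00 = R$57.76
Total withheld: R$178.78 + R$123.30 + R$57.76 = R$359.84
Net pay: R$2055.00 − R$359.84 = R$1695.16

R$1695.16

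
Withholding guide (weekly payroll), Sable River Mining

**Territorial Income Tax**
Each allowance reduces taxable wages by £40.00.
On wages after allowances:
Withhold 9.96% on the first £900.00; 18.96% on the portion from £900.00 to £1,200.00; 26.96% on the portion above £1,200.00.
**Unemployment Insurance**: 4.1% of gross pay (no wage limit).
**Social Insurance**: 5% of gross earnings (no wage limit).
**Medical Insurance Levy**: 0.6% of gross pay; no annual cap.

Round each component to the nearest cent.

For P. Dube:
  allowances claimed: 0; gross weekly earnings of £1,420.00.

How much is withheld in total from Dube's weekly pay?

Territorial Income Tax: taxable = £1,420.00
  £146.52 + 26.96% × (£1,420.00 − £1,200.00) = £146.52 + 26.96% × £220.00 = £205.83
Unemployment Insurance: 4.1% × £1,420.00 = £58.22
Social Insurance: 5% × £1,420.00 = £71.00
Medical Insurance Levy: 0.6% × £1,420.00 = £8.52
Total: £205.83 + £58.22 + £71.00 + £8.52 = £343.57

£343.57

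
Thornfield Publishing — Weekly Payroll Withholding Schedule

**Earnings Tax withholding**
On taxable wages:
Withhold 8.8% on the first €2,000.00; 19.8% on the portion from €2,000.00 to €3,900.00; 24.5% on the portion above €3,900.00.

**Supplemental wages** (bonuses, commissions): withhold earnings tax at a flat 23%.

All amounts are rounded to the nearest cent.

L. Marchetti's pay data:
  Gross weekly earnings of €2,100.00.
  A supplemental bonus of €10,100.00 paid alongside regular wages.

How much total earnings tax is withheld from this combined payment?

€2,518.80

Earnings Tax: taxable = €2,100.00
  €176.00 + 19.8% × (€2,100.00 − €2,000.00) = €176.00 + 19.8% × €100.00 = €195.80
Supplemental (23% flat on bonus): 23% × €10,100.00 = €2,323.00
Total earnings tax: €195.80 + €2,323.00 = €2,518.80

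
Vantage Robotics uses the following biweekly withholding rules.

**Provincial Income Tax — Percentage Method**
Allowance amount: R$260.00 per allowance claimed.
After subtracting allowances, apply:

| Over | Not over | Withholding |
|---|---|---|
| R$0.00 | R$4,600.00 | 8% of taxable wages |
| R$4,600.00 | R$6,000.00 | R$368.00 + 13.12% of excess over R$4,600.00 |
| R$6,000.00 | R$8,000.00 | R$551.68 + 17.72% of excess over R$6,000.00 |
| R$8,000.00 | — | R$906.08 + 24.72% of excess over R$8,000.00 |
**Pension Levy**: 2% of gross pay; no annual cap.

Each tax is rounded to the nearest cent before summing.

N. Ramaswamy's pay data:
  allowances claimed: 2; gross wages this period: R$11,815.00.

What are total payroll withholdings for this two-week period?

Provincial Income Tax: taxable = R$11,815.00 − 2×R$260.00 = R$11,295.00
  R$906.08 + 24.72% × (R$11,295.00 − R$8,000.00) = R$906.08 + 24.72% × R$3,295.00 = R$1,720.60
Pension Levy: 2% × R$11,815.00 = R$236.30
Total: R$1,720.60 + R$236.30 = R$1,956.90

R$1,956.90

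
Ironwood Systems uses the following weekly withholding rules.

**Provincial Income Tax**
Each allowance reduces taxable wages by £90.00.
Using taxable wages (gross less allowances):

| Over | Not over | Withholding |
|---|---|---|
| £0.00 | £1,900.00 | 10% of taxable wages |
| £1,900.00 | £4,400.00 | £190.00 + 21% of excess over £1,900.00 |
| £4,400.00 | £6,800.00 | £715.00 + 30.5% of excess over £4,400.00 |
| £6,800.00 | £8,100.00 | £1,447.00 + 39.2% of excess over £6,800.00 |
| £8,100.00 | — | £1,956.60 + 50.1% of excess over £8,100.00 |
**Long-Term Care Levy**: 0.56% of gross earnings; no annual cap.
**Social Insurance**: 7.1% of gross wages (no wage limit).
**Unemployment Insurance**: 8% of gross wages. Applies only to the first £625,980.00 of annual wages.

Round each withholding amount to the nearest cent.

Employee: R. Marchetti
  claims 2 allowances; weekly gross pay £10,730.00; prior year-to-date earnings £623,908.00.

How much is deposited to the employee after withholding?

Provincial Income Tax: taxable = £10,730.00 − 2×£90.00 = £10,550.00
  £1,956.60 + 50.1% × (£10,550.00 − £8,100.00) = £1,956.60 + 50.1% × £2,450.00 = £3,184.05
Long-Term Care Levy: 0.56% × £10,730.00 = £60.09
Social Insurance: 7.1% × £10,730.00 = £761.83
Unemployment Insurance: cap £625,980.00 − YTD £623,908.00 = £2,072.00 subject; 8% × £2,072.00 = £165.76
Total withheld: £3,184.05 + £60.09 + £761.83 + £165.76 = £4,171.73
Net pay: £10,730.00 − £4,171.73 = £6,558.27

£6,558.27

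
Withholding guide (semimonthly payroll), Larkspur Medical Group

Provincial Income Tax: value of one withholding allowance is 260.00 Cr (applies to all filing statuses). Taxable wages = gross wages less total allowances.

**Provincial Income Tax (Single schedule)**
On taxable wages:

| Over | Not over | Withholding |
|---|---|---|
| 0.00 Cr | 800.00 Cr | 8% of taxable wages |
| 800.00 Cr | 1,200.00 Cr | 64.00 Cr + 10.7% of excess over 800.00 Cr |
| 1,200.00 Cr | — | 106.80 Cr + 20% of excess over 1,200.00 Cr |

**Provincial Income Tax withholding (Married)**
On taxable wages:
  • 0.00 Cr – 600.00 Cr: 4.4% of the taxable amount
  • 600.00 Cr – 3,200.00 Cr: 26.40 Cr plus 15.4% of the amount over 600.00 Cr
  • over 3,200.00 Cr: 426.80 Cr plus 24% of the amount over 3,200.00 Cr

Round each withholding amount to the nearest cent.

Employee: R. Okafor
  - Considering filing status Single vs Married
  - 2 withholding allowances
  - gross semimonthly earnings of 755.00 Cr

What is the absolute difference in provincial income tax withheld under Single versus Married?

Provincial Income Tax (Single): taxable = 755.00 Cr − 2×260.00 Cr = 235.00 Cr
  8% × 235.00 Cr = 18.80 Cr
Provincial Income Tax (Married): taxable = 755.00 Cr − 2×260.00 Cr = 235.00 Cr
  4.4% × 235.00 Cr = 10.34 Cr
Difference: |18.80 Cr − 10.34 Cr| = 8.46 Cr (higher under Single)

8.46 Cr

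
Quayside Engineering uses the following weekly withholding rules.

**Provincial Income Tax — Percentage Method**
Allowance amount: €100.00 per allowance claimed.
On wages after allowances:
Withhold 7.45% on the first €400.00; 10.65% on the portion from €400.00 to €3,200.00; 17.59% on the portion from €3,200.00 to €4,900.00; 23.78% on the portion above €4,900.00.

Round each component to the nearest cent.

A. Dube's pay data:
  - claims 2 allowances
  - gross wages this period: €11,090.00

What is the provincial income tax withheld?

Provincial Income Tax: taxable = €11,090.00 − 2×€100.00 = €10,890.00
  €627.03 + 23.78% × (€10,890.00 − €4,900.00) = €627.03 + 23.78% × €5,990.00 = €2,051.45

€2,051.45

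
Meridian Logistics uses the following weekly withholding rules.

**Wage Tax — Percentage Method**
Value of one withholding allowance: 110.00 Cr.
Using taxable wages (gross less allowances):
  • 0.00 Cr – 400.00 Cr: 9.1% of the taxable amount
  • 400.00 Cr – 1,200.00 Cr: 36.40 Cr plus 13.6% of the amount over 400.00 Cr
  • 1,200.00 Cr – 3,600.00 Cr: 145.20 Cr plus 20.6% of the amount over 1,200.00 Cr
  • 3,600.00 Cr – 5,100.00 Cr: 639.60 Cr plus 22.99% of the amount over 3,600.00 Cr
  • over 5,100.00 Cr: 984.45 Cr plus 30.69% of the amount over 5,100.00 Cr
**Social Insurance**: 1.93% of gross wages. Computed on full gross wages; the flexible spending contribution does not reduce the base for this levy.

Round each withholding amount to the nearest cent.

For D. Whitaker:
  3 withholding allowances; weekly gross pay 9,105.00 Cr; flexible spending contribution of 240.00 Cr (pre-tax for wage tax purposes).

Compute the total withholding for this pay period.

Wage Tax: taxable = 9,105.00 Cr − 240.00 Cr − 3×110.00 Cr = 8,535.00 Cr
  984.45 Cr + 30.69% × (8,535.00 Cr − 5,100.00 Cr) = 984.45 Cr + 30.69% × 3,435.00 Cr = 2,038.65 Cr
Social Insurance: 1.93% × 9,105.00 Cr = 175.73 Cr
Total: 2,038.65 Cr + 175.73 Cr = 2,214.38 Cr

2,214.38 Cr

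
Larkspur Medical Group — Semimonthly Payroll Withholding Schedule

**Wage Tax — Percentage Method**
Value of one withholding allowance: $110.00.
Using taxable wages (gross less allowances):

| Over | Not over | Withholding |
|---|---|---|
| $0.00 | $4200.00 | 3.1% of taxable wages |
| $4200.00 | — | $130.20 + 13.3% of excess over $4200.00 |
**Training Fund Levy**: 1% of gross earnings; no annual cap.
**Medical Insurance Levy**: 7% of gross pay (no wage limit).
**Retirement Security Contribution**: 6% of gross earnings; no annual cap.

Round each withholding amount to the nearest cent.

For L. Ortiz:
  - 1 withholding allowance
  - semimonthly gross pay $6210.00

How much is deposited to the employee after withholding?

Wage Tax: taxable = $6210.00 − 1×$110.00 = $6100.00
  $130.20 + 13.3% × ($6100.00 − $4200.00) = $130.20 + 13.3% × $1900.00 = $382.90
Training Fund Levy: 1% × $6210.00 = $62.10
Medical Insurance Levy: 7% × $6210.00 = $434.70
Retirement Security Contribution: 6% × $6210.00 = $372.60
Total withheld: $382.90 + $62.10 + $434.70 + $372.60 = $1252.30
Net pay: $6210.00 − $1252.30 = $4957.70

$4957.70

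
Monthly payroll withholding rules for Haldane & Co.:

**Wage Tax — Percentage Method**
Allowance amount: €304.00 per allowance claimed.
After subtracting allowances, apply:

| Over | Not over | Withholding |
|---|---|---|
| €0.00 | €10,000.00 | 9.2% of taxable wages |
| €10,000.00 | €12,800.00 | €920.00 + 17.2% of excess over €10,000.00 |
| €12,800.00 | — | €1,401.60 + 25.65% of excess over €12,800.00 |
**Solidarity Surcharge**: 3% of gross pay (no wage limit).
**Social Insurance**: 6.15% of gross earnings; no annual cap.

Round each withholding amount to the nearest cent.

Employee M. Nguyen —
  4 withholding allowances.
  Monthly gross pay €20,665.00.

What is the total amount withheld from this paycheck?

€4,997.92

Wage Tax: taxable = €20,665.00 − 4×€304.00 = €19,449.00
  €1,401.60 + 25.65% × (€19,449.00 − €12,800.00) = €1,401.60 + 25.65% × €6,649.00 = €3,107.07
Solidarity Surcharge: 3% × €20,665.00 = €619.95
Social Insurance: 6.15% × €20,665.00 = €1,270.90
Total: €3,107.07 + €619.95 + €1,270.90 = €4,997.92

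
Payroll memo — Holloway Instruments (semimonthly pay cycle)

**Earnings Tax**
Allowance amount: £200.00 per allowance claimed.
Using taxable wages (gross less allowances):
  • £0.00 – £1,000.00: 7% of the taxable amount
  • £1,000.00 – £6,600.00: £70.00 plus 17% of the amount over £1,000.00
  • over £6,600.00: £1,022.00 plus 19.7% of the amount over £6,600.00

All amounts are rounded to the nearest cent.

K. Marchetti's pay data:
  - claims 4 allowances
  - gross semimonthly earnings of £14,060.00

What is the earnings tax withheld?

£2,334.02

Earnings Tax: taxable = £14,060.00 − 4×£200.00 = £13,260.00
  £1,022.00 + 19.7% × (£13,260.00 − £6,600.00) = £1,022.00 + 19.7% × £6,660.00 = £2,334.02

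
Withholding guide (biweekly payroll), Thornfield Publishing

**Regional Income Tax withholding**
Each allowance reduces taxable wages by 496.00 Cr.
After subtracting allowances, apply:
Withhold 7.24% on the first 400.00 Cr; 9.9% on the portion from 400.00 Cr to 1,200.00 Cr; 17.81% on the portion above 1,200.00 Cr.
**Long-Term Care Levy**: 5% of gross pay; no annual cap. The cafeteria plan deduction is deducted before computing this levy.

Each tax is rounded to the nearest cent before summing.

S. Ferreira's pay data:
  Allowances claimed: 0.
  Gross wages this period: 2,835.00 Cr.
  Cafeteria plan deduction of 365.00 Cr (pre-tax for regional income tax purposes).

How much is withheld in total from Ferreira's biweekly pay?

457.85 Cr

Regional Income Tax: taxable = 2,835.00 Cr − 365.00 Cr = 2,470.00 Cr
  108.16 Cr + 17.81% × (2,470.00 Cr − 1,200.00 Cr) = 108.16 Cr + 17.81% × 1,270.00 Cr = 334.35 Cr
Long-Term Care Levy: 5% × 2,470.00 Cr = 123.50 Cr
Total: 334.35 Cr + 123.50 Cr = 457.85 Cr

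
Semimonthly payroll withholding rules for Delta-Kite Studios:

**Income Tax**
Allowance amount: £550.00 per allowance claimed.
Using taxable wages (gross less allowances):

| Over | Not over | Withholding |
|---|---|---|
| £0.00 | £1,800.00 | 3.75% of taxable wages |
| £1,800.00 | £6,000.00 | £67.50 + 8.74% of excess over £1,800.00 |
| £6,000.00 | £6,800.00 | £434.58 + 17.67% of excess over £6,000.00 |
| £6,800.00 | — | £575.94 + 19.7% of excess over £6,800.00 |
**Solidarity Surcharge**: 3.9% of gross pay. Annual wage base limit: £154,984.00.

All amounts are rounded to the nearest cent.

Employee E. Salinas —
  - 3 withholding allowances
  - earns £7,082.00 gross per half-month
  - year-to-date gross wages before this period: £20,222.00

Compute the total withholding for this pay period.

Income Tax: taxable = £7,082.00 − 3×£550.00 = £5,432.00
  £67.50 + 8.74% × (£5,432.00 − £1,800.00) = £67.50 + 8.74% × £3,632.00 = £384.94
Solidarity Surcharge: 3.9% × £7,082.00 = £276.20
Total: £384.94 + £276.20 = £661.14

£661.14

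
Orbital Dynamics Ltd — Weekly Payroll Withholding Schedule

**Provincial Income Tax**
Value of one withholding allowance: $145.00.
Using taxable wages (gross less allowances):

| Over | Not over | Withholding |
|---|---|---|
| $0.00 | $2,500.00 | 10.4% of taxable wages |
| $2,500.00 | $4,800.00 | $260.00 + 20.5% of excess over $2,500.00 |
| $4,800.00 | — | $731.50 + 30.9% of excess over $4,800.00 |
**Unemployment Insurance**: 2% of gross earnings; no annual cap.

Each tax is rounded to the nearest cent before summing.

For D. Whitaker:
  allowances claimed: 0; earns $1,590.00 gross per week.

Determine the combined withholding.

Provincial Income Tax: taxable = $1,590.00
  10.4% × $1,590.00 = $165.36
Unemployment Insurance: 2% × $1,590.00 = $31.80
Total: $165.36 + $31.80 = $197.16

$197.16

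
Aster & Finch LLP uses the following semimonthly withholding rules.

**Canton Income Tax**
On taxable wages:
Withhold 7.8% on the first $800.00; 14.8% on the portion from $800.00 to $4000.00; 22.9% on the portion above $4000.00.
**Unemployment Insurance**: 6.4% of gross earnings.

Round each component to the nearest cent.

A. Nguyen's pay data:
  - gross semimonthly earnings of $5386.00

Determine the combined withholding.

$1198.09

Canton Income Tax: taxable = $5386.00
  $536.00 + 22.9% × ($5386.00 − $4000.00) = $536.00 + 22.9% × $1386.00 = $853.39
Unemployment Insurance: 6.4% × $5386.00 = $344.70
Total: $853.39 + $344.70 = $1198.09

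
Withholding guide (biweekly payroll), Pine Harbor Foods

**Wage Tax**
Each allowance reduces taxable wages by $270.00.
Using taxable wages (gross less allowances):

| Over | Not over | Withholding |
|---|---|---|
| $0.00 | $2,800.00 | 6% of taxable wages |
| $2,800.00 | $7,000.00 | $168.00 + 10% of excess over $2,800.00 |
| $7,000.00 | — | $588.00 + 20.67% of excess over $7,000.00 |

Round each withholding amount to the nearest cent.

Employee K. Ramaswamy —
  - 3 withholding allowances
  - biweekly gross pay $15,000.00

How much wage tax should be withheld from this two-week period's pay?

Wage Tax: taxable = $15,000.00 − 3×$270.00 = $14,190.00
  $588.00 + 20.67% × ($14,190.00 − $7,000.00) = $588.00 + 20.67% × $7,190.00 = $2,074.17

$2,074.17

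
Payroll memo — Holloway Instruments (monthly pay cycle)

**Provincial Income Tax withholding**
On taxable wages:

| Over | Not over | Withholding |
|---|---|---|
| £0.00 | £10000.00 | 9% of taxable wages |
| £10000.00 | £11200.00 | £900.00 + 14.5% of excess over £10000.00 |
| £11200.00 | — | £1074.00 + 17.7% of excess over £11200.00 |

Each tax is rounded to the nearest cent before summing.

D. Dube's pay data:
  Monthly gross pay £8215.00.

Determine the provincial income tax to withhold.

£739.35

Provincial Income Tax: taxable = £8215.00
  9% × £8215.00 = £739.35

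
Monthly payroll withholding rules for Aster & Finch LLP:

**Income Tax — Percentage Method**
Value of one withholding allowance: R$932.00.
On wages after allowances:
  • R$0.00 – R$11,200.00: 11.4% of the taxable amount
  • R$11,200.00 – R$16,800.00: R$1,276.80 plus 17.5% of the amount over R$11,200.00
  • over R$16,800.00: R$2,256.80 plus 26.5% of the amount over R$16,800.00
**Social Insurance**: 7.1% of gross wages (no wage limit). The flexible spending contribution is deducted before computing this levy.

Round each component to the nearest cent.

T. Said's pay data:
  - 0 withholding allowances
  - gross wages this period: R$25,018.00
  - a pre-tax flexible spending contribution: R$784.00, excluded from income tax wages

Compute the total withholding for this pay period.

R$5,947.42

Income Tax: taxable = R$25,018.00 − R$784.00 = R$24,234.00
  R$2,256.80 + 26.5% × (R$24,234.00 − R$16,800.00) = R$2,256.80 + 26.5% × R$7,434.00 = R$4,226.81
Social Insurance: 7.1% × R$24,234.00 = R$1,720.61
Total: R$4,226.81 + R$1,720.61 = R$5,947.42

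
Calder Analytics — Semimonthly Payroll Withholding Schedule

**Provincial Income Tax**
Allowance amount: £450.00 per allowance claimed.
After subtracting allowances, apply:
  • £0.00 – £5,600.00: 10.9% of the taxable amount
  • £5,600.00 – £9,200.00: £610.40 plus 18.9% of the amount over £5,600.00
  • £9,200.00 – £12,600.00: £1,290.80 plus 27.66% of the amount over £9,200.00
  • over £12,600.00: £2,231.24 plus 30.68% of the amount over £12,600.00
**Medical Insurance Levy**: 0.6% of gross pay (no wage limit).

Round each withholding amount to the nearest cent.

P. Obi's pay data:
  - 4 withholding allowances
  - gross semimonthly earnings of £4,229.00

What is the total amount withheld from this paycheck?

£290.13

Provincial Income Tax: taxable = £4,229.00 − 4×£450.00 = £2,429.00
  10.9% × £2,429.00 = £264.76
Medical Insurance Levy: 0.6% × £4,229.00 = £25.37
Total: £264.76 + £25.37 = £290.13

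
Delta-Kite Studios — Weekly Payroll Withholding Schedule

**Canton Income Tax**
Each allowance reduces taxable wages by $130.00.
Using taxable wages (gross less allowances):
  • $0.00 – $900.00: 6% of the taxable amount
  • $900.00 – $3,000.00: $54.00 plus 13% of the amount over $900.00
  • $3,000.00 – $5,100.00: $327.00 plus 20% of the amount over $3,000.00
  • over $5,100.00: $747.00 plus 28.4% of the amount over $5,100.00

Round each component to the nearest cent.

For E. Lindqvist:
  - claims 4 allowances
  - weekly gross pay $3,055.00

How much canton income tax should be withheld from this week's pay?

Canton Income Tax: taxable = $3,055.00 − 4×$130.00 = $2,535.00
  $54.00 + 13% × ($2,535.00 − $900.00) = $54.00 + 13% × $1,635.00 = $266.55

$266.55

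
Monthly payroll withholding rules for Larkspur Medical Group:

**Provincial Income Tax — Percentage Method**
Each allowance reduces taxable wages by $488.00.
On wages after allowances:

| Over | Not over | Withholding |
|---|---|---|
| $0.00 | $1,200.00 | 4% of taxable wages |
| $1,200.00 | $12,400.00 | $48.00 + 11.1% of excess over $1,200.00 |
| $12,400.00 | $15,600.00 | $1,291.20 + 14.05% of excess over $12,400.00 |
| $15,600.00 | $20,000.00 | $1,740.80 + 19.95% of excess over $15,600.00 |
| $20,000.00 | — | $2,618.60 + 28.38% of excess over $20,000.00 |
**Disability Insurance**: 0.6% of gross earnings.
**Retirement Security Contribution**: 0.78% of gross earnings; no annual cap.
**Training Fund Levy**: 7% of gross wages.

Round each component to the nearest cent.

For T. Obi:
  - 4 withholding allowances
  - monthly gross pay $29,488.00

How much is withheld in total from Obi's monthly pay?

Provincial Income Tax: taxable = $29,488.00 − 4×$488.00 = $27,536.00
  $2,618.60 + 28.38% × ($27,536.00 − $20,000.00) = $2,618.60 + 28.38% × $7,536.00 = $4,757.32
Disability Insurance: 0.6% × $29,488.00 = $176.93
Retirement Security Contribution: 0.78% × $29,488.00 = $230.01
Training Fund Levy: 7% × $29,488.00 = $2,064.16
Total: $4,757.32 + $176.93 + $230.01 + $2,064.16 = $7,228.42

$7,228.42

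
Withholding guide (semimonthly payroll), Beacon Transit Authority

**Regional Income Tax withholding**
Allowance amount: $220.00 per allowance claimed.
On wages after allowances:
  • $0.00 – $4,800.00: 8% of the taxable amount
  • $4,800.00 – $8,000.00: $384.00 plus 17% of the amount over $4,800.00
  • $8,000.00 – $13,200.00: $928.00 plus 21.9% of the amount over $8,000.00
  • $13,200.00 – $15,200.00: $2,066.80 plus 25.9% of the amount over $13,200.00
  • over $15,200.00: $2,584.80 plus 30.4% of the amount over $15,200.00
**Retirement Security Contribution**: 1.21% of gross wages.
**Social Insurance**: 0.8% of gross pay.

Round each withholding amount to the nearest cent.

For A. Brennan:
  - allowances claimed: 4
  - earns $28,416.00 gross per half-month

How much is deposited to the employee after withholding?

Regional Income Tax: taxable = $28,416.00 − 4×$220.00 = $27,536.00
  $2,584.80 + 30.4% × ($27,536.00 − $15,200.00) = $2,584.80 + 30.4% × $12,336.00 = $6,334.94
Retirement Security Contribution: 1.21% × $28,416.00 = $343.83
Social Insurance: 0.8% × $28,416.00 = $227.33
Total withheld: $6,334.94 + $343.83 + $227.33 = $6,906.10
Net pay: $28,416.00 − $6,906.10 = $21,509.90

$21,509.90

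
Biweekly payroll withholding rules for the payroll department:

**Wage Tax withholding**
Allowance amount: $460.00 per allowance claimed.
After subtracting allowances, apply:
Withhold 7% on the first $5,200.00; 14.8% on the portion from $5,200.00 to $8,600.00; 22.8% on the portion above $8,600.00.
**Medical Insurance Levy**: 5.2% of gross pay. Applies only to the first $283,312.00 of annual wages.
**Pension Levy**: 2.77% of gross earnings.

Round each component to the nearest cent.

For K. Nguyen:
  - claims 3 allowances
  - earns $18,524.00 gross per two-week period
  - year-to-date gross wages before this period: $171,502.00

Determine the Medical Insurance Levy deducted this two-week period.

Medical Insurance Levy: 5.2% × $18,524.00 = $963.25

$963.25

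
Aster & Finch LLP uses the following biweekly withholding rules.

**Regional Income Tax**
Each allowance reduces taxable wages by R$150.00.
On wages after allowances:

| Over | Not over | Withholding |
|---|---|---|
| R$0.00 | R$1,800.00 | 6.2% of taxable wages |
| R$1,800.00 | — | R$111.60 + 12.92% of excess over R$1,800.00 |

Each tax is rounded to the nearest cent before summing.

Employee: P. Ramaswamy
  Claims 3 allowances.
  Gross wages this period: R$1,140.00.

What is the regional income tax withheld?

R$42.78

Regional Income Tax: taxable = R$1,140.00 − 3×R$150.00 = R$690.00
  6.2% × R$690.00 = R$42.78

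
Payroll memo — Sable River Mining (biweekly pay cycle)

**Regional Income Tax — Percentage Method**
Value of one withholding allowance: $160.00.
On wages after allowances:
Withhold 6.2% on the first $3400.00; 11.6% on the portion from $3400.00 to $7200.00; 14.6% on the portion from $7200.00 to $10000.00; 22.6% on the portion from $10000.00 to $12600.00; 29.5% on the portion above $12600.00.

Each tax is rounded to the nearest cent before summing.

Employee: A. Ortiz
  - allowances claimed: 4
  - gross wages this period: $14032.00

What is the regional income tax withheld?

$1881.64

Regional Income Tax: taxable = $14032.00 − 4×$160.00 = $13392.00
  $1648.00 + 29.5% × ($13392.00 − $12600.00) = $1648.00 + 29.5% × $792.00 = $1881.64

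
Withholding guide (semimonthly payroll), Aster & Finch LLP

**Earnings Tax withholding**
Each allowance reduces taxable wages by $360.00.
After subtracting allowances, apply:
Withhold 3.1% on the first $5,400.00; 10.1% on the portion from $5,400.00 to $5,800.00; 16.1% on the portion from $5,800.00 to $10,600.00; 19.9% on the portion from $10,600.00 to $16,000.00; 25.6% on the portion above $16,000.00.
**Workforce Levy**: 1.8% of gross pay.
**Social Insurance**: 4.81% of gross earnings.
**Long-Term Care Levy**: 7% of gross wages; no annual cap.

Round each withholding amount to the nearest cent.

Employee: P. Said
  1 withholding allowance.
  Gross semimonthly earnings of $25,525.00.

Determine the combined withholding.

Earnings Tax: taxable = $25,525.00 − 1×$360.00 = $25,165.00
  $2,055.20 + 25.6% × ($25,165.00 − $16,000.00) = $2,055.20 + 25.6% × $9,165.00 = $4,401.44
Workforce Levy: 1.8% × $25,525.00 = $459.45
Social Insurance: 4.81% × $25,525.00 = $1,227.75
Long-Term Care Levy: 7% × $25,525.00 = $1,786.75
Total: $4,401.44 + $459.45 + $1,227.75 + $1,786.75 = $7,875.39

$7,875.39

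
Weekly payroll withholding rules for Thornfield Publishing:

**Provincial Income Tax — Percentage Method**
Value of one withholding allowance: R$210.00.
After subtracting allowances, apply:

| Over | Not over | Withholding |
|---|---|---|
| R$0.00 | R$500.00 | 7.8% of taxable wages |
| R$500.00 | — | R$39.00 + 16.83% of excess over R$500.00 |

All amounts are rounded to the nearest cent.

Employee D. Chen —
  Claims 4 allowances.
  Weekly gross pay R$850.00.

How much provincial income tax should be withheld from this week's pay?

R$0.78

Provincial Income Tax: taxable = R$850.00 − 4×R$210.00 = R$10.00
  7.8% × R$10.00 = R$0.78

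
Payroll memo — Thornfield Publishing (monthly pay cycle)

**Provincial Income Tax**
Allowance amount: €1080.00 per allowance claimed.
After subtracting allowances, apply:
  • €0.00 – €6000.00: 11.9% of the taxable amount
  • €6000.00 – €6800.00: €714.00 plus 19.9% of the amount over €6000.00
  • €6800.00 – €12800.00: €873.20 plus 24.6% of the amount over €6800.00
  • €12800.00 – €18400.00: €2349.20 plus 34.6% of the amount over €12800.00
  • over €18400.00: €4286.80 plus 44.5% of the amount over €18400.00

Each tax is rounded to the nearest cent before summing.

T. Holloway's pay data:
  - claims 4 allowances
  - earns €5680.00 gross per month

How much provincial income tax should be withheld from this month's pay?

€161.84

Provincial Income Tax: taxable = €5680.00 − 4×€1080.00 = €1360.00
  11.9% × €1360.00 = €161.84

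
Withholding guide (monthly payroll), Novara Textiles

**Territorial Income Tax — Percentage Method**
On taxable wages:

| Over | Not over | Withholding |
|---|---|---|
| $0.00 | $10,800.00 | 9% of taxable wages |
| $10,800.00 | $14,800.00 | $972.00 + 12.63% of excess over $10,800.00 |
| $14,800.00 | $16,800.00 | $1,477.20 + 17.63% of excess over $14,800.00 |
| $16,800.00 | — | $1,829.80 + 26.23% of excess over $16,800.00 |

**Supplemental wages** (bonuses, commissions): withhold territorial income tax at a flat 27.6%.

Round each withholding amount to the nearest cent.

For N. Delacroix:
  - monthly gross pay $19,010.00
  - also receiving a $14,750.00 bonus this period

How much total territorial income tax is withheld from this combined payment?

$6,480.48

Territorial Income Tax: taxable = $19,010.00
  $1,829.80 + 26.23% × ($19,010.00 − $16,800.00) = $1,829.80 + 26.23% × $2,210.00 = $2,409.48
Supplemental (27.6% flat on bonus): 27.6% × $14,750.00 = $4,071.00
Total territorial income tax: $2,409.48 + $4,071.00 = $6,480.48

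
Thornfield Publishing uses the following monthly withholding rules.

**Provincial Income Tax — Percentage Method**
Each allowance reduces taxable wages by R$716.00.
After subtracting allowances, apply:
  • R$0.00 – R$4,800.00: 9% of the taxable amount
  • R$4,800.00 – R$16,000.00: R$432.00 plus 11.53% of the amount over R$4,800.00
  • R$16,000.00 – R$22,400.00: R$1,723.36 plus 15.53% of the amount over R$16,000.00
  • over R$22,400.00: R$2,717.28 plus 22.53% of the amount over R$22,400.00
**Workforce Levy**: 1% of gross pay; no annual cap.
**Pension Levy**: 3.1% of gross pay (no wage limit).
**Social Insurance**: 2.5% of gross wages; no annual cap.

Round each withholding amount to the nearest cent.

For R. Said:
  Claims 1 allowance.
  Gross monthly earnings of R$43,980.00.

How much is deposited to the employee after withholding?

R$33,659.38

Provincial Income Tax: taxable = R$43,980.00 − 1×R$716.00 = R$43,264.00
  R$2,717.28 + 22.53% × (R$43,264.00 − R$22,400.00) = R$2,717.28 + 22.53% × R$20,864.00 = R$7,417.94
Workforce Levy: 1% × R$43,980.00 = R$439.80
Pension Levy: 3.1% × R$43,980.00 = R$1,363.38
Social Insurance: 2.5% × R$43,980.00 = R$1,099.50
Total withheld: R$7,417.94 + R$439.80 + R$1,363.38 + R$1,099.50 = R$10,320.62
Net pay: R$43,980.00 − R$10,320.62 = R$33,659.38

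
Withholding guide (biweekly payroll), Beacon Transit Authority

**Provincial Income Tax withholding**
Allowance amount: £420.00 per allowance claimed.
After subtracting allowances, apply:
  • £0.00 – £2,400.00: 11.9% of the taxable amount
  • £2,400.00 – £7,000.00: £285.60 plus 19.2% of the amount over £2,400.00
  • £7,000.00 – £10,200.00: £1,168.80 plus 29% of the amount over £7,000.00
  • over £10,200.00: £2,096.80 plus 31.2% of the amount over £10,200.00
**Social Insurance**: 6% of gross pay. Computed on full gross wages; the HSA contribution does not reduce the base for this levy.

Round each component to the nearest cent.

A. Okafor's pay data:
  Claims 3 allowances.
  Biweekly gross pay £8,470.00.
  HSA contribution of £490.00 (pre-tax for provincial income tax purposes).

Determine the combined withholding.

Provincial Income Tax: taxable = £8,470.00 − £490.00 − 3×£420.00 = £6,720.00
  £285.60 + 19.2% × (£6,720.00 − £2,400.00) = £285.60 + 19.2% × £4,320.00 = £1,115.04
Social Insurance: 6% × £8,470.00 = £508.20
Total: £1,115.04 + £508.20 = £1,623.24

£1,623.24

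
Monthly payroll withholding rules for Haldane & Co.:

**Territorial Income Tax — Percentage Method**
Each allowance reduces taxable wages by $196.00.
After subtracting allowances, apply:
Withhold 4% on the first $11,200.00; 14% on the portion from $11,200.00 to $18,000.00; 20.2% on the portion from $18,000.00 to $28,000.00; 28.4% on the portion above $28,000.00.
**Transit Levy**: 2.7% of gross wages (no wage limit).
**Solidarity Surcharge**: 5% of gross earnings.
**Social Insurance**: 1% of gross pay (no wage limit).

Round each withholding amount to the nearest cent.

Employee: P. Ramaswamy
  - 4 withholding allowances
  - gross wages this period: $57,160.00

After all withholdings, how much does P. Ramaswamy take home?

$40,708.30

Territorial Income Tax: taxable = $57,160.00 − 4×$196.00 = $56,376.00
  $3,420.00 + 28.4% × ($56,376.00 − $28,000.00) = $3,420.00 + 28.4% × $28,376.00 = $11,478.78
Transit Levy: 2.7% × $57,160.00 = $1,543.32
Solidarity Surcharge: 5% × $57,160.00 = $2,858.00
Social Insurance: 1% × $57,160.00 = $571.60
Total withheld: $11,478.78 + $1,543.32 + $2,858.00 + $571.60 = $16,451.70
Net pay: $57,160.00 − $16,451.70 = $40,708.30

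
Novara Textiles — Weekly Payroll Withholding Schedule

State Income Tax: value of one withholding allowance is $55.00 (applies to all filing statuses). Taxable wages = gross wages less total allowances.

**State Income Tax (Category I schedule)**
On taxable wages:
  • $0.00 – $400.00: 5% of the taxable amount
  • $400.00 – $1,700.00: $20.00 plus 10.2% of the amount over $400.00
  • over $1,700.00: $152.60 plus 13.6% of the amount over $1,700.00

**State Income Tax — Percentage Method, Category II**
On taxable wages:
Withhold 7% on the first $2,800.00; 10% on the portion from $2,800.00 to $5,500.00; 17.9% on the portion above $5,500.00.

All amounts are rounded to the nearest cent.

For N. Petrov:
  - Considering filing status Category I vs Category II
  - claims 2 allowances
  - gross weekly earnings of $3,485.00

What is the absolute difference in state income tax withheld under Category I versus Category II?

$126.90

State Income Tax (Category I): taxable = $3,485.00 − 2×$55.00 = $3,375.00
  $152.60 + 13.6% × ($3,375.00 − $1,700.00) = $152.60 + 13.6% × $1,675.00 = $380.40
State Income Tax (Category II): taxable = $3,485.00 − 2×$55.00 = $3,375.00
  $196.00 + 10% × ($3,375.00 − $2,800.00) = $196.00 + 10% × $575.00 = $253.50
Difference: |$380.40 − $253.50| = $126.90 (higher under Category I)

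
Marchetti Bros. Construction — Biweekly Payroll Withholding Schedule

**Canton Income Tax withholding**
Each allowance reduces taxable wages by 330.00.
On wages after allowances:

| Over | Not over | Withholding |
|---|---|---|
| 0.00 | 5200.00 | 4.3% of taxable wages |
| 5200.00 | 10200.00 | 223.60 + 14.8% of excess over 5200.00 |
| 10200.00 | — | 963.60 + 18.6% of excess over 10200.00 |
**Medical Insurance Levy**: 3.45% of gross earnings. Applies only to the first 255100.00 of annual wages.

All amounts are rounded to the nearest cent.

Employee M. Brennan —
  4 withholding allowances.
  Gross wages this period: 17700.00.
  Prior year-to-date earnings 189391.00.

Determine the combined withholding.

2723.73

Canton Income Tax: taxable = 17700.00 − 4×330.00 = 16380.00
  963.60 + 18.6% × (16380.00 − 10200.00) = 963.60 + 18.6% × 6180.00 = 2113.08
Medical Insurance Levy: 3.45% × 17700.00 = 610.65
Total: 2113.08 + 610.65 = 2723.73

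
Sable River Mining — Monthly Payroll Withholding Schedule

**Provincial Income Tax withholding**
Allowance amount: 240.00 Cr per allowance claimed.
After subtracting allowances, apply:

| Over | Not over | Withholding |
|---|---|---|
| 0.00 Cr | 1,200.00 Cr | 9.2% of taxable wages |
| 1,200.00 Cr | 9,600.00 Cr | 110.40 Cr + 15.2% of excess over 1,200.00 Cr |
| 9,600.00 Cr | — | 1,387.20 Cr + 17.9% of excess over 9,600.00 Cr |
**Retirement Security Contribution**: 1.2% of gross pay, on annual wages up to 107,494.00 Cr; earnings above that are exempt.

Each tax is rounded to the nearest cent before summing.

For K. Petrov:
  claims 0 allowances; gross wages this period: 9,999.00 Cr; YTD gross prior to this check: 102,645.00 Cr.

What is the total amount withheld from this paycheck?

Provincial Income Tax: taxable = 9,999.00 Cr
  1,387.20 Cr + 17.9% × (9,999.00 Cr − 9,600.00 Cr) = 1,387.20 Cr + 17.9% × 399.00 Cr = 1,458.62 Cr
Retirement Security Contribution: cap 107,494.00 Cr − YTD 102,645.00 Cr = 4,849.00 Cr subject; 1.2% × 4,849.00 Cr = 58.19 Cr
Total: 1,458.62 Cr + 58.19 Cr = 1,516.81 Cr

1,516.81 Cr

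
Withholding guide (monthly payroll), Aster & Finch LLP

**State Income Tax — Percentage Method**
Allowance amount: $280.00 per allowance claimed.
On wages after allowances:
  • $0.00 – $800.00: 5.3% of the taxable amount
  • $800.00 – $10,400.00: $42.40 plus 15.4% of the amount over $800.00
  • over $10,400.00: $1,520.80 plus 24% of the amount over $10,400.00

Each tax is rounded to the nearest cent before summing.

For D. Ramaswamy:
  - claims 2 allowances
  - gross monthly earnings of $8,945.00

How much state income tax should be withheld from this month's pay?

$1,210.49

State Income Tax: taxable = $8,945.00 − 2×$280.00 = $8,385.00
  $42.40 + 15.4% × ($8,385.00 − $800.00) = $42.40 + 15.4% × $7,585.00 = $1,210.49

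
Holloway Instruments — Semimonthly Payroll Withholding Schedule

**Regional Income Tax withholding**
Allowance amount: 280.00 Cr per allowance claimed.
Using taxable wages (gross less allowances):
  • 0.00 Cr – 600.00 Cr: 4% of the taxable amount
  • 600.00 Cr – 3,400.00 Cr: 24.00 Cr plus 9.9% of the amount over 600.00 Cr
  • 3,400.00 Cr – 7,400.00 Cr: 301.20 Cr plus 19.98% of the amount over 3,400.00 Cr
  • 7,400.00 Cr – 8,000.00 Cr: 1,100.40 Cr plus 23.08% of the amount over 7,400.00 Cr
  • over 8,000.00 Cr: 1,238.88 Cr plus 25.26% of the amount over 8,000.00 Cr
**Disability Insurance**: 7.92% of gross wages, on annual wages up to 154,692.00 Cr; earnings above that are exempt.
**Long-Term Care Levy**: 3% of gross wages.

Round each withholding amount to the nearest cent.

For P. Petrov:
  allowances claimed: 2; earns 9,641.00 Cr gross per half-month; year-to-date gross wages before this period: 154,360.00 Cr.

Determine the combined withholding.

1,827.46 Cr

Regional Income Tax: taxable = 9,641.00 Cr − 2×280.00 Cr = 9,081.00 Cr
  1,238.88 Cr + 25.26% × (9,081.00 Cr − 8,000.00 Cr) = 1,238.88 Cr + 25.26% × 1,081.00 Cr = 1,511.94 Cr
Disability Insurance: cap 154,692.00 Cr − YTD 154,360.00 Cr = 332.00 Cr subject; 7.92% × 332.00 Cr = 26.29 Cr
Long-Term Care Levy: 3% × 9,641.00 Cr = 289.23 Cr
Total: 1,511.94 Cr + 26.29 Cr + 289.23 Cr = 1,827.46 Cr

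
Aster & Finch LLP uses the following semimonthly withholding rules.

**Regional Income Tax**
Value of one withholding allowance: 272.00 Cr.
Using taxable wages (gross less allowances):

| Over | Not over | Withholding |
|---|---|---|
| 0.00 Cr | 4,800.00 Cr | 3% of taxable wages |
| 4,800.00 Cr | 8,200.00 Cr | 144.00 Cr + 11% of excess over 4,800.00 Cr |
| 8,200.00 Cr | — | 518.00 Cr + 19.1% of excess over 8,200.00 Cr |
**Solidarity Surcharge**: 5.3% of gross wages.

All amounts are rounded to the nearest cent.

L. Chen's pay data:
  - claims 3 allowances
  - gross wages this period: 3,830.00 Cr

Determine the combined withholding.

Regional Income Tax: taxable = 3,830.00 Cr − 3×272.00 Cr = 3,014.00 Cr
  3% × 3,014.00 Cr = 90.42 Cr
Solidarity Surcharge: 5.3% × 3,830.00 Cr = 202.99 Cr
Total: 90.42 Cr + 202.99 Cr = 293.41 Cr

293.41 Cr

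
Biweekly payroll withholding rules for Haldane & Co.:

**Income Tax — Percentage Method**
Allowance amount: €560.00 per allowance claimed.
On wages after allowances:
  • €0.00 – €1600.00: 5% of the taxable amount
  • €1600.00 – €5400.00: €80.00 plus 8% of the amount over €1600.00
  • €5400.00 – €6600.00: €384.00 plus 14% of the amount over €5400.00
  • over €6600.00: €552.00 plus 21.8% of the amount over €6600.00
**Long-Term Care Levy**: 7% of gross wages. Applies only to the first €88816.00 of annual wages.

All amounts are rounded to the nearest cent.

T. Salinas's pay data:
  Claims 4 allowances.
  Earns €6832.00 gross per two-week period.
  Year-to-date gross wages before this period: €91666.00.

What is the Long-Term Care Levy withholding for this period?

€0.00

Long-Term Care Levy: YTD €91666.00 ≥ cap €88816.00 → €0.00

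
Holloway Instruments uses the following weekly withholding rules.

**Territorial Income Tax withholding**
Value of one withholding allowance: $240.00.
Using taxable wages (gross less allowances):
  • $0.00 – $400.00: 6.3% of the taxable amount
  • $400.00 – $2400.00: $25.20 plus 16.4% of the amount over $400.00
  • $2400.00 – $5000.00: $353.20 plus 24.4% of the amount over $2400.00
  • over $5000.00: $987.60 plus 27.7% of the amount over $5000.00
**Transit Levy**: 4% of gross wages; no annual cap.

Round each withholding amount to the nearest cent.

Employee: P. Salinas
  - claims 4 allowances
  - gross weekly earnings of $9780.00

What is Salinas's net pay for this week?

$7343.06

Territorial Income Tax: taxable = $9780.00 − 4×$240.00 = $8820.00
  $987.60 + 27.7% × ($8820.00 − $5000.00) = $987.60 + 27.7% × $3820.00 = $2045.74
Transit Levy: 4% × $9780.00 = $391.20
Total withheld: $2045.74 + $391.20 = $2436.94
Net pay: $9780.00 − $2436.94 = $7343.06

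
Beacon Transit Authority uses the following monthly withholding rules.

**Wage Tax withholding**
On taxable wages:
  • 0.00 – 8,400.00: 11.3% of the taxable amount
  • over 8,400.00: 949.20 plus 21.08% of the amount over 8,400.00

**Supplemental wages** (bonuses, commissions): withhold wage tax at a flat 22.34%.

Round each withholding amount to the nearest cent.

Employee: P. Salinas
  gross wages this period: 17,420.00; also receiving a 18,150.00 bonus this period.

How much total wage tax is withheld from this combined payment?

Wage Tax: taxable = 17,420.00
  949.20 + 21.08% × (17,420.00 − 8,400.00) = 949.20 + 21.08% × 9,020.00 = 2,850.62
Supplemental (22.34% flat on bonus): 22.34% × 18,150.00 = 4,054.71
Total wage tax: 2,850.62 + 4,054.71 = 6,905.33

6,905.33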